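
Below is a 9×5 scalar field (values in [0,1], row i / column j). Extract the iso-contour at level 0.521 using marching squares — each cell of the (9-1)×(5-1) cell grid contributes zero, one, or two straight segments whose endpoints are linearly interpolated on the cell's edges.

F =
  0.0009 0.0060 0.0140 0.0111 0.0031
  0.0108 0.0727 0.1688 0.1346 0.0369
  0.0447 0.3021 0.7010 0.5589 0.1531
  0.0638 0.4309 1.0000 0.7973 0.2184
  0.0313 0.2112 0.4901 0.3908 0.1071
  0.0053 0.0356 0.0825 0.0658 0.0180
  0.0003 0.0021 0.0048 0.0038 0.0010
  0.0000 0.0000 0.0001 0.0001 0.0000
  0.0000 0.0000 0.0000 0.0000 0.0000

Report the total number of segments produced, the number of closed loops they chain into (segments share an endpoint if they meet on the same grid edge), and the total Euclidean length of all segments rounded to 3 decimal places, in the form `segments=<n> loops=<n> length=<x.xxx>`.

cell (1,1): code 0100 → (1.662,2.000)–(2.000,1.549)
cell (1,2): code 1100 → (1.911,3.000)–(1.662,2.000)
cell (1,3): code 1000 → (2.000,3.093)–(1.911,3.000)
cell (2,1): code 0110 → (2.000,1.549)–(3.000,1.158)
cell (2,3): code 1001 → (3.000,3.477)–(2.000,3.093)
cell (3,1): code 0010 → (3.000,1.158)–(3.939,2.000)
cell (3,2): code 0011 → (3.939,2.000)–(3.680,3.000)
cell (3,3): code 0001 → (3.680,3.000)–(3.000,3.477)
total: 8 segments, chained into 1 closed loop(s), length Σ = 6.993360

segments=8 loops=1 length=6.993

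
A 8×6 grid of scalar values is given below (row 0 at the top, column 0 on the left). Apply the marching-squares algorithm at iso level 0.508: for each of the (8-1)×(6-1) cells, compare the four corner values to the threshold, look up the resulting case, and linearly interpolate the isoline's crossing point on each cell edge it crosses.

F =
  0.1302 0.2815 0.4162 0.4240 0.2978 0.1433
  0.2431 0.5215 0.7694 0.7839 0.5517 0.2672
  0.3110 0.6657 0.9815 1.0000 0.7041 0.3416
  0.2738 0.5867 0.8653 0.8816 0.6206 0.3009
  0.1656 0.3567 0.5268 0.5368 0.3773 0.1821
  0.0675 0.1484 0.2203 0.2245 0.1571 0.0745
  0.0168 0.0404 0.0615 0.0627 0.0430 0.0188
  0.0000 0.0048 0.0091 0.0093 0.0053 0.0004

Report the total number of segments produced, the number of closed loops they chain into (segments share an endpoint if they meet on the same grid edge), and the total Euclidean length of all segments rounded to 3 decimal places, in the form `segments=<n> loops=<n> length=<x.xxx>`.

cell (0,0): code 0100 → (0.944,1.000)–(1.000,0.952)
cell (0,1): code 1100 → (0.260,2.000)–(0.944,1.000)
cell (0,2): code 1100 → (0.233,3.000)–(0.260,2.000)
cell (0,3): code 1100 → (0.828,4.000)–(0.233,3.000)
cell (0,4): code 1000 → (1.000,4.154)–(0.828,4.000)
cell (1,0): code 0110 → (1.000,0.952)–(2.000,0.555)
cell (1,4): code 1001 → (2.000,4.541)–(1.000,4.154)
cell (2,0): code 0110 → (2.000,0.555)–(3.000,0.748)
cell (2,4): code 1001 → (3.000,4.352)–(2.000,4.541)
cell (3,0): code 0010 → (3.000,0.748)–(3.342,1.000)
cell (3,1): code 0111 → (3.342,1.000)–(4.000,1.889)
cell (3,3): code 1011 → (4.000,3.181)–(3.463,4.000)
cell (3,4): code 0001 → (3.463,4.000)–(3.000,4.352)
cell (4,1): code 0010 → (4.000,1.889)–(4.061,2.000)
cell (4,2): code 0011 → (4.061,2.000)–(4.092,3.000)
cell (4,3): code 0001 → (4.092,3.000)–(4.000,3.181)
total: 16 segments, chained into 1 closed loop(s), length Σ = 12.286264

segments=16 loops=1 length=12.286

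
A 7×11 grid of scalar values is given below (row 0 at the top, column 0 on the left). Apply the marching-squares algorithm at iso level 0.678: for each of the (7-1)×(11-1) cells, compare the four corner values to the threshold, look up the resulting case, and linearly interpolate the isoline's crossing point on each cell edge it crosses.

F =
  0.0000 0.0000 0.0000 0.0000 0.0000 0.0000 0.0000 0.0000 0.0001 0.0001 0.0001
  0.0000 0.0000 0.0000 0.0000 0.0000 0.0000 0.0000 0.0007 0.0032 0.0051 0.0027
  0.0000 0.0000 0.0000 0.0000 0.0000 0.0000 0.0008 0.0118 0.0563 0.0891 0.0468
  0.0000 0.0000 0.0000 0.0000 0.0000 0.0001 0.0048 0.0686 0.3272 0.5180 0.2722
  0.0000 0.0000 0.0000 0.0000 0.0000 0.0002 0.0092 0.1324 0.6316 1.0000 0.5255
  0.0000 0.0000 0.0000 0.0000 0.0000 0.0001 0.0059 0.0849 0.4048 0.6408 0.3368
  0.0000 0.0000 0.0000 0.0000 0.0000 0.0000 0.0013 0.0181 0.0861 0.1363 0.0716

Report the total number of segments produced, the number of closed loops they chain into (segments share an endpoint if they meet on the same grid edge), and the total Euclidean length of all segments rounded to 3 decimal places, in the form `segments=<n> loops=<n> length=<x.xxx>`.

cell (3,8): code 0100 → (3.332,9.000)–(4.000,8.126)
cell (3,9): code 1000 → (4.000,9.679)–(3.332,9.000)
cell (4,8): code 0010 → (4.000,8.126)–(4.896,9.000)
cell (4,9): code 0001 → (4.896,9.000)–(4.000,9.679)
total: 4 segments, chained into 1 closed loop(s), length Σ = 4.428725

segments=4 loops=1 length=4.429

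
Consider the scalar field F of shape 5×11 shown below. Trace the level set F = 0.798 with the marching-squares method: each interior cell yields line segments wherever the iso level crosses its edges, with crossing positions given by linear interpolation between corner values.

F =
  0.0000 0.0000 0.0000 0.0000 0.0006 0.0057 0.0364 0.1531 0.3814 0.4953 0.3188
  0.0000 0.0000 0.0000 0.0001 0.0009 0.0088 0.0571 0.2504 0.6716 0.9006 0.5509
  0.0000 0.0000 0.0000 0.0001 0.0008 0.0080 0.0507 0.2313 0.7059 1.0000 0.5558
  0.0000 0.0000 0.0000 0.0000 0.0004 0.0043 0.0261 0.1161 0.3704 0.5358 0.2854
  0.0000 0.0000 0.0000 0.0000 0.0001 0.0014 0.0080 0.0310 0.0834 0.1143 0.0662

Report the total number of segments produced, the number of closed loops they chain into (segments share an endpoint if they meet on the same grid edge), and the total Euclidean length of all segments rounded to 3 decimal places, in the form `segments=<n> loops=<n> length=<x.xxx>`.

cell (0,8): code 0100 → (0.747,9.000)–(1.000,8.552)
cell (0,9): code 1000 → (1.000,9.293)–(0.747,9.000)
cell (1,8): code 0110 → (1.000,8.552)–(2.000,8.313)
cell (1,9): code 1001 → (2.000,9.455)–(1.000,9.293)
cell (2,8): code 0010 → (2.000,8.313)–(2.435,9.000)
cell (2,9): code 0001 → (2.435,9.000)–(2.000,9.455)
total: 6 segments, chained into 1 closed loop(s), length Σ = 4.385667

segments=6 loops=1 length=4.386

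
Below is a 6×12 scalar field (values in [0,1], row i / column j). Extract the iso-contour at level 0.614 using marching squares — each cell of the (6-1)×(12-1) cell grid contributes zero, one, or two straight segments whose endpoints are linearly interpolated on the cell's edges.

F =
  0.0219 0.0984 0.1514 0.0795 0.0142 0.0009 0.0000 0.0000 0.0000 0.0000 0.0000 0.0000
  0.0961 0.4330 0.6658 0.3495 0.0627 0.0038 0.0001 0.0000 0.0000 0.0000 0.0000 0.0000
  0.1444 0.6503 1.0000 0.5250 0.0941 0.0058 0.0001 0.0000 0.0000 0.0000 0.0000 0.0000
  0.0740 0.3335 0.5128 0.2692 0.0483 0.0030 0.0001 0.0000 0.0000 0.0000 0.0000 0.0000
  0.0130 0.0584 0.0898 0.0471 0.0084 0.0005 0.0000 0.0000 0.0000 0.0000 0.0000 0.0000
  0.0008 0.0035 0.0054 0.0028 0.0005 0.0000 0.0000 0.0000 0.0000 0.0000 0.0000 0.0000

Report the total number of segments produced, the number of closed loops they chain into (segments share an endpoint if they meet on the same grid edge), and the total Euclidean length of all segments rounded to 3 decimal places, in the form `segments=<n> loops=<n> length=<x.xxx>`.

segments=8 loops=1 length=5.428

cell (0,1): code 0100 → (0.899,2.000)–(1.000,1.777)
cell (0,2): code 1000 → (1.000,2.164)–(0.899,2.000)
cell (1,0): code 0100 → (1.833,1.000)–(2.000,0.928)
cell (1,1): code 1110 → (1.000,1.777)–(1.833,1.000)
cell (1,2): code 1001 → (2.000,2.813)–(1.000,2.164)
cell (2,0): code 0010 → (2.000,0.928)–(2.115,1.000)
cell (2,1): code 0011 → (2.115,1.000)–(2.792,2.000)
cell (2,2): code 0001 → (2.792,2.000)–(2.000,2.813)
total: 8 segments, chained into 1 closed loop(s), length Σ = 5.427928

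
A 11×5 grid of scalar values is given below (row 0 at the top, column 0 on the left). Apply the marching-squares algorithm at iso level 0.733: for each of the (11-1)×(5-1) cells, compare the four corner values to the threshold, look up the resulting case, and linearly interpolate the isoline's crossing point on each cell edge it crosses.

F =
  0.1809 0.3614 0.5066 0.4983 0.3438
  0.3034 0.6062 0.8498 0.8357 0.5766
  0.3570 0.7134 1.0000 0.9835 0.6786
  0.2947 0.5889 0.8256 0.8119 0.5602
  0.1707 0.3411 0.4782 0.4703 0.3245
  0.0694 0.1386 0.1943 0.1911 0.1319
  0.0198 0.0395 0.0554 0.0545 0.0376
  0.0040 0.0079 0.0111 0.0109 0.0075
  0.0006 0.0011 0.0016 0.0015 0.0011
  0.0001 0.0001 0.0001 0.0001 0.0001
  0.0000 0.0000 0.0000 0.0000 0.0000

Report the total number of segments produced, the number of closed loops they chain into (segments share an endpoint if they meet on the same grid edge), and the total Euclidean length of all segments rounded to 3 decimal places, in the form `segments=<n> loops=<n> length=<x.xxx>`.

cell (0,1): code 0100 → (0.660,2.000)–(1.000,1.521)
cell (0,2): code 1100 → (0.696,3.000)–(0.660,2.000)
cell (0,3): code 1000 → (1.000,3.396)–(0.696,3.000)
cell (1,1): code 0110 → (1.000,1.521)–(2.000,1.068)
cell (1,3): code 1001 → (2.000,3.822)–(1.000,3.396)
cell (2,1): code 0110 → (2.000,1.068)–(3.000,1.609)
cell (2,3): code 1001 → (3.000,3.313)–(2.000,3.822)
cell (3,1): code 0010 → (3.000,1.609)–(3.267,2.000)
cell (3,2): code 0011 → (3.267,2.000)–(3.231,3.000)
cell (3,3): code 0001 → (3.231,3.000)–(3.000,3.313)
total: 10 segments, chained into 1 closed loop(s), length Σ = 8.394252

segments=10 loops=1 length=8.394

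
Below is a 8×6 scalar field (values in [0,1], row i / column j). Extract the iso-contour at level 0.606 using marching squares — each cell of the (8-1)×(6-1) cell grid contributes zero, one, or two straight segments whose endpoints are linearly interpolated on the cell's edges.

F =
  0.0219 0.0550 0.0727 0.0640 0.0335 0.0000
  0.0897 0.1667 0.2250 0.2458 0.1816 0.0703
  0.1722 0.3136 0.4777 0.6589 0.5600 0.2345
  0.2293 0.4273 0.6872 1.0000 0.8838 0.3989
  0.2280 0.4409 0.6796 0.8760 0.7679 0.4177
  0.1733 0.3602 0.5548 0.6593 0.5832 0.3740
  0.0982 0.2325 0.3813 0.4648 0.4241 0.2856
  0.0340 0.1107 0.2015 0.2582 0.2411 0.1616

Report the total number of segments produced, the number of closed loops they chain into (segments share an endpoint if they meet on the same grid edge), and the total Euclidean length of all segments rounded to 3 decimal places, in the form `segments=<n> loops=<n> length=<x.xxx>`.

segments=14 loops=1 length=9.778

cell (1,2): code 0100 → (1.872,3.000)–(2.000,2.708)
cell (1,3): code 1000 → (2.000,3.535)–(1.872,3.000)
cell (2,1): code 0100 → (2.612,2.000)–(3.000,1.688)
cell (2,2): code 1110 → (2.000,2.708)–(2.612,2.000)
cell (2,3): code 1101 → (2.142,4.000)–(2.000,3.535)
cell (2,4): code 1000 → (3.000,4.573)–(2.142,4.000)
cell (3,1): code 0110 → (3.000,1.688)–(4.000,1.692)
cell (3,4): code 1001 → (4.000,4.462)–(3.000,4.573)
cell (4,1): code 0010 → (4.000,1.692)–(4.590,2.000)
cell (4,2): code 0111 → (4.590,2.000)–(5.000,2.490)
cell (4,3): code 1011 → (5.000,3.700)–(4.877,4.000)
cell (4,4): code 0001 → (4.877,4.000)–(4.000,4.462)
cell (5,2): code 0010 → (5.000,2.490)–(5.274,3.000)
cell (5,3): code 0001 → (5.274,3.000)–(5.000,3.700)
total: 14 segments, chained into 1 closed loop(s), length Σ = 9.777506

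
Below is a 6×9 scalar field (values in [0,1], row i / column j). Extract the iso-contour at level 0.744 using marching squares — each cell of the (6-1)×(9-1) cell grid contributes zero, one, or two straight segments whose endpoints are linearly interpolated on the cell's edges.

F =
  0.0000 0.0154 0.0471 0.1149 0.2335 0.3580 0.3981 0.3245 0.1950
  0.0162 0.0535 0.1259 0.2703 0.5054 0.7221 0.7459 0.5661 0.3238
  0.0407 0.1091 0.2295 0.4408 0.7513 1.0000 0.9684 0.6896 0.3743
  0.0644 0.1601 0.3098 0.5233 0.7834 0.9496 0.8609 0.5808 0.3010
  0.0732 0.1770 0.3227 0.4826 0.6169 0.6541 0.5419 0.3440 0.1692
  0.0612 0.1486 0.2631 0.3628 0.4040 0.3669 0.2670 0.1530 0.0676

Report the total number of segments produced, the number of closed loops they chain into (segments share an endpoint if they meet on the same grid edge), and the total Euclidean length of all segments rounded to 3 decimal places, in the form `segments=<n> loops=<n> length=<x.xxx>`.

segments=12 loops=1 length=8.740

cell (0,5): code 0100 → (0.995,6.000)–(1.000,5.920)
cell (0,6): code 1000 → (1.000,6.011)–(0.995,6.000)
cell (1,3): code 0100 → (1.970,4.000)–(2.000,3.976)
cell (1,4): code 1100 → (1.079,5.000)–(1.970,4.000)
cell (1,5): code 1110 → (1.000,5.920)–(1.079,5.000)
cell (1,6): code 1001 → (2.000,6.805)–(1.000,6.011)
cell (2,3): code 0110 → (2.000,3.976)–(3.000,3.849)
cell (2,6): code 1001 → (3.000,6.417)–(2.000,6.805)
cell (3,3): code 0010 → (3.000,3.849)–(3.237,4.000)
cell (3,4): code 0011 → (3.237,4.000)–(3.696,5.000)
cell (3,5): code 0011 → (3.696,5.000)–(3.366,6.000)
cell (3,6): code 0001 → (3.366,6.000)–(3.000,6.417)
total: 12 segments, chained into 1 closed loop(s), length Σ = 8.740277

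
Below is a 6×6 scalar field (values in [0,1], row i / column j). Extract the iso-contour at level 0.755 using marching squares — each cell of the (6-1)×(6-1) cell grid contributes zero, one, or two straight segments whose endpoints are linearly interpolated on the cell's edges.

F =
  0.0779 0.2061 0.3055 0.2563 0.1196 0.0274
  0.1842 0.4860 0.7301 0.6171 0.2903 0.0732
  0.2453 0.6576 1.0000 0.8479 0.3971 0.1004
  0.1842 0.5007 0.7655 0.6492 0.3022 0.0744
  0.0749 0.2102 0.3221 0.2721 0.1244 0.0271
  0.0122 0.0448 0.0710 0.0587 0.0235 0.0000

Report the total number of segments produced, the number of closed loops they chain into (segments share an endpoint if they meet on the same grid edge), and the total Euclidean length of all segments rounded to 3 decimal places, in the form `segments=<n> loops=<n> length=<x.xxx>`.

segments=8 loops=1 length=5.640

cell (1,1): code 0100 → (1.092,2.000)–(2.000,1.284)
cell (1,2): code 1100 → (1.597,3.000)–(1.092,2.000)
cell (1,3): code 1000 → (2.000,3.206)–(1.597,3.000)
cell (2,1): code 0110 → (2.000,1.284)–(3.000,1.960)
cell (2,2): code 1011 → (3.000,2.090)–(2.468,3.000)
cell (2,3): code 0001 → (2.468,3.000)–(2.000,3.206)
cell (3,1): code 0010 → (3.000,1.960)–(3.024,2.000)
cell (3,2): code 0001 → (3.024,2.000)–(3.000,2.090)
total: 8 segments, chained into 1 closed loop(s), length Σ = 5.639973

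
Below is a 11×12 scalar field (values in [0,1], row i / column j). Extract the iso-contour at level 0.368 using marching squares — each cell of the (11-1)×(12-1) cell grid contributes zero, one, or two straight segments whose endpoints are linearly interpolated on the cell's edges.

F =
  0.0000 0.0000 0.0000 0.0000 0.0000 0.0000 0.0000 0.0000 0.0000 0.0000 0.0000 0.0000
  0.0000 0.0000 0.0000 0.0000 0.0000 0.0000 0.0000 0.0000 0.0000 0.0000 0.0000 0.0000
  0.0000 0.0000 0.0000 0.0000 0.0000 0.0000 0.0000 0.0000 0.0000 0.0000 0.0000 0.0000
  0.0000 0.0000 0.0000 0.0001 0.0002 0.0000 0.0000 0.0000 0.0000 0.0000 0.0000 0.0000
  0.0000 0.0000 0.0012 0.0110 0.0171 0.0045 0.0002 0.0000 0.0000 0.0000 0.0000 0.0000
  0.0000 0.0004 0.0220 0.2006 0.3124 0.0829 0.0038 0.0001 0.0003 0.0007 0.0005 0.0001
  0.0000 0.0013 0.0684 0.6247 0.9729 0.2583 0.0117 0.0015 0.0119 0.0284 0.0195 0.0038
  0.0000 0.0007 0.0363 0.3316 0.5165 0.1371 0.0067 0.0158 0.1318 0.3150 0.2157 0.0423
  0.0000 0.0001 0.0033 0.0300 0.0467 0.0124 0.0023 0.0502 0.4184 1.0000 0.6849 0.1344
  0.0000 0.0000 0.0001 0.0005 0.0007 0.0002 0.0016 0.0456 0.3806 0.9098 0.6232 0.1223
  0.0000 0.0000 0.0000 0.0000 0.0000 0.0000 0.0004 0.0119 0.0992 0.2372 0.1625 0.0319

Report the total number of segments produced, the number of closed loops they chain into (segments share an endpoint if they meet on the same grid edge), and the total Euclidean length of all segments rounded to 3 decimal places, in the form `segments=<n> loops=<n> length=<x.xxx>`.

cell (5,2): code 0100 → (5.395,3.000)–(6.000,2.539)
cell (5,3): code 1100 → (5.084,4.000)–(5.395,3.000)
cell (5,4): code 1000 → (6.000,4.846)–(5.084,4.000)
cell (6,2): code 0010 → (6.000,2.539)–(6.876,3.000)
cell (6,3): code 0111 → (6.876,3.000)–(7.000,3.197)
cell (6,4): code 1001 → (7.000,4.391)–(6.000,4.846)
cell (7,3): code 0010 → (7.000,3.197)–(7.316,4.000)
cell (7,4): code 0001 → (7.316,4.000)–(7.000,4.391)
cell (7,7): code 0100 → (7.824,8.000)–(8.000,7.863)
cell (7,8): code 1100 → (7.077,9.000)–(7.824,8.000)
cell (7,9): code 1100 → (7.325,10.000)–(7.077,9.000)
cell (7,10): code 1000 → (8.000,10.576)–(7.325,10.000)
cell (8,7): code 0110 → (8.000,7.863)–(9.000,7.962)
cell (8,10): code 1001 → (9.000,10.509)–(8.000,10.576)
cell (9,7): code 0010 → (9.000,7.962)–(9.045,8.000)
cell (9,8): code 0011 → (9.045,8.000)–(9.806,9.000)
cell (9,9): code 0011 → (9.806,9.000)–(9.554,10.000)
cell (9,10): code 0001 → (9.554,10.000)–(9.000,10.509)
total: 18 segments, chained into 2 closed loop(s), length Σ = 15.237209

segments=18 loops=2 length=15.237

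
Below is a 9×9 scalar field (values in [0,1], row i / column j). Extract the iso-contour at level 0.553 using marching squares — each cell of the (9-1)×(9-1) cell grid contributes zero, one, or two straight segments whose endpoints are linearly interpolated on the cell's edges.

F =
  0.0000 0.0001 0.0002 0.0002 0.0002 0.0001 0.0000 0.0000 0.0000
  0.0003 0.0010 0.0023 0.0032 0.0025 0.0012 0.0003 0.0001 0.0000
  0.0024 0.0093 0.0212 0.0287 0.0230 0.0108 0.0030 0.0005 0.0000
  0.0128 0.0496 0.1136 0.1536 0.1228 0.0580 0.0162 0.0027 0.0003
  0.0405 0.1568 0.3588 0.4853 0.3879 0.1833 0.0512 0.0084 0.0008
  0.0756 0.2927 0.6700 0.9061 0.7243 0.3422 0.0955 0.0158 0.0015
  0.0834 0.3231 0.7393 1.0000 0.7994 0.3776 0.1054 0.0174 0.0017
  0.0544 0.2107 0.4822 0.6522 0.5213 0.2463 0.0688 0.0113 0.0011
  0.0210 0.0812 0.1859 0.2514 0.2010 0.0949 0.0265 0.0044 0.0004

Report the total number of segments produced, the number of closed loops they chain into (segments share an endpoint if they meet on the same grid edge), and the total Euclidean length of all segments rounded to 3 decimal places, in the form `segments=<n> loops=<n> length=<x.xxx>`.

segments=12 loops=1 length=9.450

cell (4,1): code 0100 → (4.624,2.000)–(5.000,1.690)
cell (4,2): code 1100 → (4.161,3.000)–(4.624,2.000)
cell (4,3): code 1100 → (4.491,4.000)–(4.161,3.000)
cell (4,4): code 1000 → (5.000,4.448)–(4.491,4.000)
cell (5,1): code 0110 → (5.000,1.690)–(6.000,1.552)
cell (5,4): code 1001 → (6.000,4.584)–(5.000,4.448)
cell (6,1): code 0010 → (6.000,1.552)–(6.725,2.000)
cell (6,2): code 0111 → (6.725,2.000)–(7.000,2.416)
cell (6,3): code 1011 → (7.000,3.758)–(6.886,4.000)
cell (6,4): code 0001 → (6.886,4.000)–(6.000,4.584)
cell (7,2): code 0010 → (7.000,2.416)–(7.248,3.000)
cell (7,3): code 0001 → (7.248,3.000)–(7.000,3.758)
total: 12 segments, chained into 1 closed loop(s), length Σ = 9.450443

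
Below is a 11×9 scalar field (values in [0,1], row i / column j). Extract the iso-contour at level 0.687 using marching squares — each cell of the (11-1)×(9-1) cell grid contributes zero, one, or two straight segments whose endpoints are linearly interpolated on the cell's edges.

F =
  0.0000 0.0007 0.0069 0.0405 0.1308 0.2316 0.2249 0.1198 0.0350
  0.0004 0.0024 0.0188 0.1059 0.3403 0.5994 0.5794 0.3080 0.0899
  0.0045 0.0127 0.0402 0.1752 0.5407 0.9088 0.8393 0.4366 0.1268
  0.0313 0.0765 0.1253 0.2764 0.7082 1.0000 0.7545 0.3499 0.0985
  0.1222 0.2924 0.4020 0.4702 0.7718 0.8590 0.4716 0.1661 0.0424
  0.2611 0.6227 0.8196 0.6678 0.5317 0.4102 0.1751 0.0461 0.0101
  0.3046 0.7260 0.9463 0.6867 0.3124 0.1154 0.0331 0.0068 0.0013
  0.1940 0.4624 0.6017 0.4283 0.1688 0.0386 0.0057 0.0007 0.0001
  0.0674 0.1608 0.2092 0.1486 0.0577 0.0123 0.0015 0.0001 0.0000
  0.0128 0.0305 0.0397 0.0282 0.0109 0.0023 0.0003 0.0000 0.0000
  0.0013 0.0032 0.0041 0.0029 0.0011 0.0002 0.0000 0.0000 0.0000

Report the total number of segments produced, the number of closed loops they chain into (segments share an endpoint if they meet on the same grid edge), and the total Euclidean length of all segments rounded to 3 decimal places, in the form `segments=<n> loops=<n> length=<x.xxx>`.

segments=20 loops=2 length=15.426

cell (1,4): code 0100 → (1.283,5.000)–(2.000,4.397)
cell (1,5): code 1100 → (1.414,6.000)–(1.283,5.000)
cell (1,6): code 1000 → (2.000,6.378)–(1.414,6.000)
cell (2,3): code 0100 → (2.873,4.000)–(3.000,3.951)
cell (2,4): code 1110 → (2.000,4.397)–(2.873,4.000)
cell (2,6): code 1001 → (3.000,6.167)–(2.000,6.378)
cell (3,3): code 0110 → (3.000,3.951)–(4.000,3.719)
cell (3,5): code 1011 → (4.000,5.444)–(3.239,6.000)
cell (3,6): code 0001 → (3.239,6.000)–(3.000,6.167)
cell (4,1): code 0100 → (4.682,2.000)–(5.000,1.327)
cell (4,2): code 1000 → (5.000,2.874)–(4.682,2.000)
cell (4,3): code 0010 → (4.000,3.719)–(4.353,4.000)
cell (4,4): code 0011 → (4.353,4.000)–(4.383,5.000)
cell (4,5): code 0001 → (4.383,5.000)–(4.000,5.444)
cell (5,0): code 0100 → (5.622,1.000)–(6.000,0.907)
cell (5,1): code 1110 → (5.000,1.327)–(5.622,1.000)
cell (5,2): code 1001 → (6.000,2.999)–(5.000,2.874)
cell (6,0): code 0010 → (6.000,0.907)–(6.148,1.000)
cell (6,1): code 0011 → (6.148,1.000)–(6.752,2.000)
cell (6,2): code 0001 → (6.752,2.000)–(6.000,2.999)
total: 20 segments, chained into 2 closed loop(s), length Σ = 15.425857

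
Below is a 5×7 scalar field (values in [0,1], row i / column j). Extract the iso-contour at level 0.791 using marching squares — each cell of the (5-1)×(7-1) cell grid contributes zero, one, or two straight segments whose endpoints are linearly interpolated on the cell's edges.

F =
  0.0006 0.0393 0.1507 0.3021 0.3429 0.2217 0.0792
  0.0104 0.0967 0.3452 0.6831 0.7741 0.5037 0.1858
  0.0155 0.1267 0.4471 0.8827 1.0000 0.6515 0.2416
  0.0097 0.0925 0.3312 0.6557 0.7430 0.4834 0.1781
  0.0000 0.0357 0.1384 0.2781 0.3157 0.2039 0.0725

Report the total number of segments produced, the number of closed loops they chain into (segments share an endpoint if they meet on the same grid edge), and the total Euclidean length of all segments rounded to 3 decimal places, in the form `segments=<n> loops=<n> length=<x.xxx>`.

segments=6 loops=1 length=5.258

cell (1,2): code 0100 → (1.541,3.000)–(2.000,2.789)
cell (1,3): code 1100 → (1.075,4.000)–(1.541,3.000)
cell (1,4): code 1000 → (2.000,4.600)–(1.075,4.000)
cell (2,2): code 0010 → (2.000,2.789)–(2.404,3.000)
cell (2,3): code 0011 → (2.404,3.000)–(2.813,4.000)
cell (2,4): code 0001 → (2.813,4.000)–(2.000,4.600)
total: 6 segments, chained into 1 closed loop(s), length Σ = 5.257538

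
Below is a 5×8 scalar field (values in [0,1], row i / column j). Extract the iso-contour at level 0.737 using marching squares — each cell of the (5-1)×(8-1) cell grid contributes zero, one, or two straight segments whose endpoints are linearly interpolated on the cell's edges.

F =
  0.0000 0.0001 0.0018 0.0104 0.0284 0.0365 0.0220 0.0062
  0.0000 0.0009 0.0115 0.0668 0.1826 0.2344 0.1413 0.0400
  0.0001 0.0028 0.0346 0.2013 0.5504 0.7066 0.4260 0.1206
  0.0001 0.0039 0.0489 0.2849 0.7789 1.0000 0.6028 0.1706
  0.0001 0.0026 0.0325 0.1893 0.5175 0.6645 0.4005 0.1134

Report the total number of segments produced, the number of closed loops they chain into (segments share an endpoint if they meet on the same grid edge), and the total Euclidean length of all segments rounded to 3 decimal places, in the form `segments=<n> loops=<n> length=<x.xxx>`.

cell (2,3): code 0100 → (2.817,4.000)–(3.000,3.915)
cell (2,4): code 1100 → (2.104,5.000)–(2.817,4.000)
cell (2,5): code 1000 → (3.000,5.662)–(2.104,5.000)
cell (3,3): code 0010 → (3.000,3.915)–(3.160,4.000)
cell (3,4): code 0011 → (3.160,4.000)–(3.784,5.000)
cell (3,5): code 0001 → (3.784,5.000)–(3.000,5.662)
total: 6 segments, chained into 1 closed loop(s), length Σ = 4.930608

segments=6 loops=1 length=4.931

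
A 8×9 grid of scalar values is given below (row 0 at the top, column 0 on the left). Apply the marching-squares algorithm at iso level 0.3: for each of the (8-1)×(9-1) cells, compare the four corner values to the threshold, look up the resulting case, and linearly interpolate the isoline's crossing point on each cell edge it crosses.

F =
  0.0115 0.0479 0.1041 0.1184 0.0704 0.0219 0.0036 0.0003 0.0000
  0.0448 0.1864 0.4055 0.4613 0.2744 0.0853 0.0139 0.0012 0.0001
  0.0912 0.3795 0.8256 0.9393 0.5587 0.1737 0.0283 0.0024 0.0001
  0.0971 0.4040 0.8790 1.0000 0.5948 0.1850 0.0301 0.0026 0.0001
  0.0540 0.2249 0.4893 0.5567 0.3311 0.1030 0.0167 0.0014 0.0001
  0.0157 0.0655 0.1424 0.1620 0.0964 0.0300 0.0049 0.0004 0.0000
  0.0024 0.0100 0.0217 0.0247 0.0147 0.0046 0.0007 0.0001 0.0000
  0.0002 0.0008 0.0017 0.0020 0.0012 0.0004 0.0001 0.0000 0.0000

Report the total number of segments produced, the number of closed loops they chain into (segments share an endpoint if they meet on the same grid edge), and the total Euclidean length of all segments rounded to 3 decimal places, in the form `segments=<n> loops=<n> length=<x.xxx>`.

cell (0,1): code 0100 → (0.650,2.000)–(1.000,1.518)
cell (0,2): code 1100 → (0.530,3.000)–(0.650,2.000)
cell (0,3): code 1000 → (1.000,3.863)–(0.530,3.000)
cell (1,0): code 0100 → (1.588,1.000)–(2.000,0.724)
cell (1,1): code 1110 → (1.000,1.518)–(1.588,1.000)
cell (1,3): code 1101 → (1.090,4.000)–(1.000,3.863)
cell (1,4): code 1000 → (2.000,4.672)–(1.090,4.000)
cell (2,0): code 0110 → (2.000,0.724)–(3.000,0.661)
cell (2,4): code 1001 → (3.000,4.719)–(2.000,4.672)
cell (3,0): code 0010 → (3.000,0.661)–(3.581,1.000)
cell (3,1): code 0111 → (3.581,1.000)–(4.000,1.284)
cell (3,4): code 1001 → (4.000,4.136)–(3.000,4.719)
cell (4,1): code 0010 → (4.000,1.284)–(4.546,2.000)
cell (4,2): code 0011 → (4.546,2.000)–(4.650,3.000)
cell (4,3): code 0011 → (4.650,3.000)–(4.133,4.000)
cell (4,4): code 0001 → (4.133,4.000)–(4.000,4.136)
total: 16 segments, chained into 1 closed loop(s), length Σ = 12.721581

segments=16 loops=1 length=12.722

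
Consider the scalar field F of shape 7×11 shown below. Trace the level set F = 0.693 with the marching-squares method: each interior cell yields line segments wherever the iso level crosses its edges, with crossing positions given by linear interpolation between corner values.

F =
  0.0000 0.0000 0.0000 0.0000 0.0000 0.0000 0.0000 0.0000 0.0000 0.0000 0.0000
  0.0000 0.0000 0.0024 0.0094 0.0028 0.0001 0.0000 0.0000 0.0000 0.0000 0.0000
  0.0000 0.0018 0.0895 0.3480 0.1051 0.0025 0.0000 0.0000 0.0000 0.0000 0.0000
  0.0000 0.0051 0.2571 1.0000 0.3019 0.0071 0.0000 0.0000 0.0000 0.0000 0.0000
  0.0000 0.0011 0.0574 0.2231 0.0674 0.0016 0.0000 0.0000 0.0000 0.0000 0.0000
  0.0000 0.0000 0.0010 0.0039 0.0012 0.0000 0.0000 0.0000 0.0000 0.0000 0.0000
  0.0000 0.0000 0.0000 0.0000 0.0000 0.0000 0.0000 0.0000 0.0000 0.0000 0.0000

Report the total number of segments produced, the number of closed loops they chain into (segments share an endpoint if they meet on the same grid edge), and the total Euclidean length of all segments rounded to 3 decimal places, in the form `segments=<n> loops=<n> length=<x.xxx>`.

segments=4 loops=1 length=2.434

cell (2,2): code 0100 → (2.529,3.000)–(3.000,2.587)
cell (2,3): code 1000 → (3.000,3.440)–(2.529,3.000)
cell (3,2): code 0010 → (3.000,2.587)–(3.395,3.000)
cell (3,3): code 0001 → (3.395,3.000)–(3.000,3.440)
total: 4 segments, chained into 1 closed loop(s), length Σ = 2.433761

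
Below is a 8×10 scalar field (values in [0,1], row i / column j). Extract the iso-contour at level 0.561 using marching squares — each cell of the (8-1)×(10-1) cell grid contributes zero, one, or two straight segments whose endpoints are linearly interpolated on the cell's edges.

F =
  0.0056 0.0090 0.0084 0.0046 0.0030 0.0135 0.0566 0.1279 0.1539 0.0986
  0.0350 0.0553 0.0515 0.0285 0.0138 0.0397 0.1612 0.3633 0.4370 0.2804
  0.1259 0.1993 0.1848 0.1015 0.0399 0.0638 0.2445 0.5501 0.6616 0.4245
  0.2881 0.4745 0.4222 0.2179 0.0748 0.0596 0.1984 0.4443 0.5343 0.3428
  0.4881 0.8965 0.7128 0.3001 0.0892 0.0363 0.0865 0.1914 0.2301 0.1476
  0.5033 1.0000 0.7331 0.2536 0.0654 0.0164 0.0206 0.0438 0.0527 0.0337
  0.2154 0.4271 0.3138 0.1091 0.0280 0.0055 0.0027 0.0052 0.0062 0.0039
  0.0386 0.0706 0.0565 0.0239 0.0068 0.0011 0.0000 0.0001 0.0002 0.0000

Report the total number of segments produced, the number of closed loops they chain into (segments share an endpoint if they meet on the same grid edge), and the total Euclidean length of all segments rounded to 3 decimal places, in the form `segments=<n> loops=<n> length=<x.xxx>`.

cell (1,7): code 0100 → (1.552,8.000)–(2.000,7.098)
cell (1,8): code 1000 → (2.000,8.424)–(1.552,8.000)
cell (2,7): code 0010 → (2.000,7.098)–(2.790,8.000)
cell (2,8): code 0001 → (2.790,8.000)–(2.000,8.424)
cell (3,0): code 0100 → (3.205,1.000)–(4.000,0.179)
cell (3,1): code 1100 → (3.478,2.000)–(3.205,1.000)
cell (3,2): code 1000 → (4.000,2.368)–(3.478,2.000)
cell (4,0): code 0110 → (4.000,0.179)–(5.000,0.116)
cell (4,2): code 1001 → (5.000,2.359)–(4.000,2.368)
cell (5,0): code 0010 → (5.000,0.116)–(5.766,1.000)
cell (5,1): code 0011 → (5.766,1.000)–(5.410,2.000)
cell (5,2): code 0001 → (5.410,2.000)–(5.000,2.359)
total: 12 segments, chained into 2 closed loop(s), length Σ = 11.317613

segments=12 loops=2 length=11.318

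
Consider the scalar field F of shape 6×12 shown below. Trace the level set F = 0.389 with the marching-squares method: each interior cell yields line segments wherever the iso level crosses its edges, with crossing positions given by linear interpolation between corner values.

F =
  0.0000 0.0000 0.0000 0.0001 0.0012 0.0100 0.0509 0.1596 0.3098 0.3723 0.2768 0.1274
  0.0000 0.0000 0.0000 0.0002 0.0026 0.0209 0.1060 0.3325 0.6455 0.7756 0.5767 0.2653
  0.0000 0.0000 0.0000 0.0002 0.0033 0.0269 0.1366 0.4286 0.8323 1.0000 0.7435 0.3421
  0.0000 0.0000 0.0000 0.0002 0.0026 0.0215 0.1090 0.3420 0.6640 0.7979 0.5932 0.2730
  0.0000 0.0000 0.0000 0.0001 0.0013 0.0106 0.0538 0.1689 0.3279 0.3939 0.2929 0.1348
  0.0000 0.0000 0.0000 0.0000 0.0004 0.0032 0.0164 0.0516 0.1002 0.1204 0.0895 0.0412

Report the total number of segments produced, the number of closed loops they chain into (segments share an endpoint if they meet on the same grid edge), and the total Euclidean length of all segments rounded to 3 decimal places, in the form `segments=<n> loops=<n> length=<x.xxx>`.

cell (0,7): code 0100 → (0.236,8.000)–(1.000,7.181)
cell (0,8): code 1100 → (0.041,9.000)–(0.236,8.000)
cell (0,9): code 1100 → (0.374,10.000)–(0.041,9.000)
cell (0,10): code 1000 → (1.000,10.603)–(0.374,10.000)
cell (1,6): code 0100 → (1.588,7.000)–(2.000,6.864)
cell (1,7): code 1110 → (1.000,7.181)–(1.588,7.000)
cell (1,10): code 1001 → (2.000,10.883)–(1.000,10.603)
cell (2,6): code 0010 → (2.000,6.864)–(2.457,7.000)
cell (2,7): code 0111 → (2.457,7.000)–(3.000,7.146)
cell (2,10): code 1001 → (3.000,10.638)–(2.000,10.883)
cell (3,7): code 0010 → (3.000,7.146)–(3.818,8.000)
cell (3,8): code 0111 → (3.818,8.000)–(4.000,8.926)
cell (3,9): code 1011 → (4.000,9.049)–(3.680,10.000)
cell (3,10): code 0001 → (3.680,10.000)–(3.000,10.638)
cell (4,8): code 0010 → (4.000,8.926)–(4.018,9.000)
cell (4,9): code 0001 → (4.018,9.000)–(4.000,9.049)
total: 16 segments, chained into 1 closed loop(s), length Σ = 12.408411

segments=16 loops=1 length=12.408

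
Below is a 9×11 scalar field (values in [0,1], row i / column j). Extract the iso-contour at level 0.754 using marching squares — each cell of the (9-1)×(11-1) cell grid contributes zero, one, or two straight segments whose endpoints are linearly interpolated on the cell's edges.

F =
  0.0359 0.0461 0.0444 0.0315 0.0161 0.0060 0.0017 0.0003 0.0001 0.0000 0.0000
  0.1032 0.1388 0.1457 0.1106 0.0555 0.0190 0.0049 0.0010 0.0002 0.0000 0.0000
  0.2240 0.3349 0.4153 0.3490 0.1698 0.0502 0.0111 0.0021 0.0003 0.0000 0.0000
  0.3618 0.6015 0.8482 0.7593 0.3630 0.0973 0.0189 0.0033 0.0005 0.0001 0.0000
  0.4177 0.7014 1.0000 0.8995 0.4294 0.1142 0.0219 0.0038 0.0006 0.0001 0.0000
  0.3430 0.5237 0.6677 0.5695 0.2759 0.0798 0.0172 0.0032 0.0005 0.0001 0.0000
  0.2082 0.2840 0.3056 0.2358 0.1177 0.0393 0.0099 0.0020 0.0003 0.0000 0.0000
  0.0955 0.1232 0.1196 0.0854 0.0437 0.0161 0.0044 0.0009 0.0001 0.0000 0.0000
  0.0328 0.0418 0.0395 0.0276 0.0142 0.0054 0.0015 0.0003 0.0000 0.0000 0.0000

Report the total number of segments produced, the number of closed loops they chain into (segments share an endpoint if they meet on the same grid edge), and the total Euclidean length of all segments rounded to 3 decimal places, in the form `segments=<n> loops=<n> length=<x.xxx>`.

segments=8 loops=1 length=6.305

cell (2,1): code 0100 → (2.782,2.000)–(3.000,1.618)
cell (2,2): code 1100 → (2.987,3.000)–(2.782,2.000)
cell (2,3): code 1000 → (3.000,3.013)–(2.987,3.000)
cell (3,1): code 0110 → (3.000,1.618)–(4.000,1.176)
cell (3,3): code 1001 → (4.000,3.310)–(3.000,3.013)
cell (4,1): code 0010 → (4.000,1.176)–(4.740,2.000)
cell (4,2): code 0011 → (4.740,2.000)–(4.441,3.000)
cell (4,3): code 0001 → (4.441,3.000)–(4.000,3.310)
total: 8 segments, chained into 1 closed loop(s), length Σ = 6.305217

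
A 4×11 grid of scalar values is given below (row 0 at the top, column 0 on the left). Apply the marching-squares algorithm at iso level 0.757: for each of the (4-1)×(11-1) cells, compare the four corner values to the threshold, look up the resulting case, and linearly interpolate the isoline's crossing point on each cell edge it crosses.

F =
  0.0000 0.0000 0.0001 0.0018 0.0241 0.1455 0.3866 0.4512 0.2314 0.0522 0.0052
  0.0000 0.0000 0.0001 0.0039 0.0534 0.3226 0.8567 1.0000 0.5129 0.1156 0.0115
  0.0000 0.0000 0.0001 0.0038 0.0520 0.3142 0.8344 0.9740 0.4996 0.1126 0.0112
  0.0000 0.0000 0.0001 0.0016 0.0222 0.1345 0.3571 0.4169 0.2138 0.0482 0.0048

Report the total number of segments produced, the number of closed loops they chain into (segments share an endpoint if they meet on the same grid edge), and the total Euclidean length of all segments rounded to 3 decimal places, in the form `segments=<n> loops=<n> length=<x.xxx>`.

cell (0,5): code 0100 → (0.788,6.000)–(1.000,5.813)
cell (0,6): code 1100 → (0.557,7.000)–(0.788,6.000)
cell (0,7): code 1000 → (1.000,7.499)–(0.557,7.000)
cell (1,5): code 0110 → (1.000,5.813)–(2.000,5.851)
cell (1,7): code 1001 → (2.000,7.457)–(1.000,7.499)
cell (2,5): code 0010 → (2.000,5.851)–(2.162,6.000)
cell (2,6): code 0011 → (2.162,6.000)–(2.390,7.000)
cell (2,7): code 0001 → (2.390,7.000)–(2.000,7.457)
total: 8 segments, chained into 1 closed loop(s), length Σ = 5.823800

segments=8 loops=1 length=5.824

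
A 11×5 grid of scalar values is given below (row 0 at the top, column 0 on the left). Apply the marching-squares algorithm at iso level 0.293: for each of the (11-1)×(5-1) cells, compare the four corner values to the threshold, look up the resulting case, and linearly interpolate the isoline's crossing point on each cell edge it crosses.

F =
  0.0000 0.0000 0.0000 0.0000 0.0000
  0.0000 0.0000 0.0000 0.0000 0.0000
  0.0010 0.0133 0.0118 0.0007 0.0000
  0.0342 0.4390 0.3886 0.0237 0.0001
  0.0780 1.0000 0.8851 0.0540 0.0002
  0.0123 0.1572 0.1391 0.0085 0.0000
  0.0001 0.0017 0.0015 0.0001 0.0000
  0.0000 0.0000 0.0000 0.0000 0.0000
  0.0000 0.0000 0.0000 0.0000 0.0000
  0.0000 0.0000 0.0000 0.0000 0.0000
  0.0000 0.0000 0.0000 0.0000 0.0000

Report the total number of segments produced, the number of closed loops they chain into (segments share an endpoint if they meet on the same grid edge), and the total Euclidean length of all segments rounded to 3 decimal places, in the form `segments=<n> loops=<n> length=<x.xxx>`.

segments=8 loops=1 length=7.247

cell (2,0): code 0100 → (2.657,1.000)–(3.000,0.639)
cell (2,1): code 1100 → (2.746,2.000)–(2.657,1.000)
cell (2,2): code 1000 → (3.000,2.262)–(2.746,2.000)
cell (3,0): code 0110 → (3.000,0.639)–(4.000,0.233)
cell (3,2): code 1001 → (4.000,2.712)–(3.000,2.262)
cell (4,0): code 0010 → (4.000,0.233)–(4.839,1.000)
cell (4,1): code 0011 → (4.839,1.000)–(4.794,2.000)
cell (4,2): code 0001 → (4.794,2.000)–(4.000,2.712)
total: 8 segments, chained into 1 closed loop(s), length Σ = 7.246572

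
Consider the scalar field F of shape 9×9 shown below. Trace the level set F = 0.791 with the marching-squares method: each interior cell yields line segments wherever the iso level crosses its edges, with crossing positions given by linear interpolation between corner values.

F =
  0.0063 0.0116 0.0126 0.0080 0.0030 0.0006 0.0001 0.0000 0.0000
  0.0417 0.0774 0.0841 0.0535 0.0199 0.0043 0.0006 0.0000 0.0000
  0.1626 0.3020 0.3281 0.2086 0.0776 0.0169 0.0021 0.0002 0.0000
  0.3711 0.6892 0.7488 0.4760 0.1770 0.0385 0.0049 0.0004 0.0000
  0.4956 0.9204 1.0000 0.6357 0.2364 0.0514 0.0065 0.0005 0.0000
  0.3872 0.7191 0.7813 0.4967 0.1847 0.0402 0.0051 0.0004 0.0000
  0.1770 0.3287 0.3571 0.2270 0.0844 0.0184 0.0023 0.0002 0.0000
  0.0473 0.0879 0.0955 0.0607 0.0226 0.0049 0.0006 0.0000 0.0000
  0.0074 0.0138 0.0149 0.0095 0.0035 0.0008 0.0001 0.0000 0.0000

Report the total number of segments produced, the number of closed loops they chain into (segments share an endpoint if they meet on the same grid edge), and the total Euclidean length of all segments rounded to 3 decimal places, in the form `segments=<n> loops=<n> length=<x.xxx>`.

cell (3,0): code 0100 → (3.440,1.000)–(4.000,0.695)
cell (3,1): code 1100 → (3.168,2.000)–(3.440,1.000)
cell (3,2): code 1000 → (4.000,2.574)–(3.168,2.000)
cell (4,0): code 0010 → (4.000,0.695)–(4.643,1.000)
cell (4,1): code 0011 → (4.643,1.000)–(4.956,2.000)
cell (4,2): code 0001 → (4.956,2.000)–(4.000,2.574)
total: 6 segments, chained into 1 closed loop(s), length Σ = 5.558017

segments=6 loops=1 length=5.558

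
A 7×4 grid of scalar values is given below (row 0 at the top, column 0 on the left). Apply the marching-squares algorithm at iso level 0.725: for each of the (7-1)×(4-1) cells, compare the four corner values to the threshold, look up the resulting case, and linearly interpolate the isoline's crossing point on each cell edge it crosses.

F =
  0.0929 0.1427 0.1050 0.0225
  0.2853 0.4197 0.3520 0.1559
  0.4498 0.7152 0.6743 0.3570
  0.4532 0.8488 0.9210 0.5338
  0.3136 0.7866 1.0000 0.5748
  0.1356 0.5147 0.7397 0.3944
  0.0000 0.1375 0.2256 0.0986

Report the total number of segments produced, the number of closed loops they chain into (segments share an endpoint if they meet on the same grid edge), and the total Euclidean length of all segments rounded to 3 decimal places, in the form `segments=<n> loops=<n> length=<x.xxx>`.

cell (2,0): code 0100 → (2.073,1.000)–(3.000,0.687)
cell (2,1): code 1100 → (2.206,2.000)–(2.073,1.000)
cell (2,2): code 1000 → (3.000,2.506)–(2.206,2.000)
cell (3,0): code 0110 → (3.000,0.687)–(4.000,0.870)
cell (3,2): code 1001 → (4.000,2.647)–(3.000,2.506)
cell (4,0): code 0010 → (4.000,0.870)–(4.227,1.000)
cell (4,1): code 0111 → (4.227,1.000)–(5.000,1.935)
cell (4,2): code 1001 → (5.000,2.043)–(4.000,2.647)
cell (5,1): code 0010 → (5.000,1.935)–(5.029,2.000)
cell (5,2): code 0001 → (5.029,2.000)–(5.000,2.043)
total: 10 segments, chained into 1 closed loop(s), length Σ = 7.720638

segments=10 loops=1 length=7.721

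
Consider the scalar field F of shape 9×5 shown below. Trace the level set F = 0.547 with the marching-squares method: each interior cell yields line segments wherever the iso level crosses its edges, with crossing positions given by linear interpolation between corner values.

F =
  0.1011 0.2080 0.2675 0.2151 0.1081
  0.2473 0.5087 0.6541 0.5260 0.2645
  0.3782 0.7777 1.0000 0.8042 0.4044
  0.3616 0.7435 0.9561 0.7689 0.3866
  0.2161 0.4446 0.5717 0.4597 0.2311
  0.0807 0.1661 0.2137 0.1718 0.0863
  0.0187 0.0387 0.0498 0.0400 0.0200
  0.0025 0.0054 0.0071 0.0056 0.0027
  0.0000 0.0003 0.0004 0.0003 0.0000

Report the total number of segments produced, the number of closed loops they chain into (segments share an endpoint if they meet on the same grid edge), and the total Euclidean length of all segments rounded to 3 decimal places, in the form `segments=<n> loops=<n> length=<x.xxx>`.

cell (0,1): code 0100 → (0.723,2.000)–(1.000,1.263)
cell (0,2): code 1000 → (1.000,2.836)–(0.723,2.000)
cell (1,0): code 0100 → (1.142,1.000)–(2.000,0.423)
cell (1,1): code 1110 → (1.000,1.263)–(1.142,1.000)
cell (1,2): code 1101 → (1.075,3.000)–(1.000,2.836)
cell (1,3): code 1000 → (2.000,3.643)–(1.075,3.000)
cell (2,0): code 0110 → (2.000,0.423)–(3.000,0.485)
cell (2,3): code 1001 → (3.000,3.580)–(2.000,3.643)
cell (3,0): code 0010 → (3.000,0.485)–(3.657,1.000)
cell (3,1): code 0111 → (3.657,1.000)–(4.000,1.806)
cell (3,2): code 1011 → (4.000,2.221)–(3.718,3.000)
cell (3,3): code 0001 → (3.718,3.000)–(3.000,3.580)
cell (4,1): code 0010 → (4.000,1.806)–(4.069,2.000)
cell (4,2): code 0001 → (4.069,2.000)–(4.000,2.221)
total: 14 segments, chained into 1 closed loop(s), length Σ = 10.211454

segments=14 loops=1 length=10.211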